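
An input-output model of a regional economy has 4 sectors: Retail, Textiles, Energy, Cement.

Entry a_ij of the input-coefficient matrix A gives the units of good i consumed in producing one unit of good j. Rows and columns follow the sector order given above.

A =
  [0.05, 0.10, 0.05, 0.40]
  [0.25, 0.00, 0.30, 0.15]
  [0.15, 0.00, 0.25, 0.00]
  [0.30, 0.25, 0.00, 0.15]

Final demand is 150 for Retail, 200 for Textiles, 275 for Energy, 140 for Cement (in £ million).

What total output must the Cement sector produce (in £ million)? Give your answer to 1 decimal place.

I − A =
  [   0.95    -0.10    -0.05    -0.40]
  [  -0.25     1.00    -0.30    -0.15]
  [  -0.15     0.00     0.75     0.00]
  [  -0.30    -0.25     0.00     0.85]
Compute the cofactors C_ij = (−1)^(i+j)·(3×3 minor ij) of I−A; the adjugate is their transpose:
adj(I−A) = Cᵀ =
  [ 0.609375   0.138750   0.096125   0.311250]
  [ 0.231375   0.509250   0.219125   0.198750]
  [ 0.121875   0.027750   0.601125   0.062250]
  [ 0.283125   0.198750   0.098375   0.681750]
det(I−A) = Σ_j (I−A)_1j·C_1j = (0.95)(0.609375) + (-0.10)(0.231375) + (-0.05)(0.121875) + (-0.40)(0.283125) = 0.436425
(I − A)⁻¹ = adj(I−A) / det(I−A) ≈
  [   1.3963     0.3179     0.2203     0.7132]
  [   0.5302     1.1669     0.5021     0.4554]
  [   0.2793     0.0636     1.3774     0.1426]
  [   0.6487     0.4554     0.2254     1.5621]
x = (I − A)⁻¹ d = adj(I−A)·d / det(I−A), with det(I−A) = 0.436425:
  x_1 = (0.609375·150 + 0.138750·200 + 0.096125·275 + 0.311250·140) / 0.436425 = 189.165625 / 0.436425 ≈ 433.4
  x_2 = (0.231375·150 + 0.509250·200 + 0.219125·275 + 0.198750·140) / 0.436425 = 224.640625 / 0.436425 ≈ 514.7
  x_3 = (0.121875·150 + 0.027750·200 + 0.601125·275 + 0.062250·140) / 0.436425 = 197.855625 / 0.436425 ≈ 453.4
  x_4 = (0.283125·150 + 0.198750·200 + 0.098375·275 + 0.681750·140) / 0.436425 = 204.716875 / 0.436425 ≈ 469.1

x_4 = 469.1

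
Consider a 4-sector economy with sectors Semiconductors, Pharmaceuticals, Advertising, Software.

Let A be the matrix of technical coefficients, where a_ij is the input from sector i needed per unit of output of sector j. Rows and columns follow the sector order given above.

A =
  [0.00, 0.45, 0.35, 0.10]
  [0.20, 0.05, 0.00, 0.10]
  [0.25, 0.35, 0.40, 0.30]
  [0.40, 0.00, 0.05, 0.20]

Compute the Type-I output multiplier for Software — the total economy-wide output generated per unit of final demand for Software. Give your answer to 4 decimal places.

m_4 = 4.4208

I − A =
  [   1.00    -0.45    -0.35    -0.10]
  [  -0.20     0.95     0.00    -0.10]
  [  -0.25    -0.35     0.60    -0.30]
  [  -0.40     0.00    -0.05     0.80]
Compute the cofactors C_ij = (−1)^(i+j)·(3×3 minor ij) of I−A; the adjugate is their transpose:
adj(I−A) = Cᵀ =
  [ 0.440000   0.309000   0.273000   0.196000]
  [ 0.118250   0.327750   0.076000   0.084250]
  [ 0.374000   0.410000   0.632000   0.335000]
  [ 0.243375   0.180125   0.176000   0.408375]
det(I−A) = Σ_j (I−A)_1j·C_1j = (1.00)(0.440000) + (-0.45)(0.118250) + (-0.35)(0.374000) + (-0.10)(0.243375) = 0.23155
(I − A)⁻¹ = adj(I−A) / det(I−A) ≈
  [   1.90024     1.33448     1.17901     0.84647]
  [   0.51069     1.41546     0.32822     0.36385]
  [   1.61520     1.77068     2.72943     1.44677]
  [   1.05107     0.77791     0.76010     1.76366]
The output multiplier for sector j is the column-j sum of the Leontief inverse (I − A)⁻¹ = adj(I−A) / det(I−A).
Column 4 of adj(I−A): (0.196000, 0.084250, 0.335000, 0.408375); det(I−A) = 0.23155.
m_4 = (0.196000 + 0.084250 + 0.335000 + 0.408375) / 0.23155 = 1.023625 / 0.23155 ≈ 4.4208.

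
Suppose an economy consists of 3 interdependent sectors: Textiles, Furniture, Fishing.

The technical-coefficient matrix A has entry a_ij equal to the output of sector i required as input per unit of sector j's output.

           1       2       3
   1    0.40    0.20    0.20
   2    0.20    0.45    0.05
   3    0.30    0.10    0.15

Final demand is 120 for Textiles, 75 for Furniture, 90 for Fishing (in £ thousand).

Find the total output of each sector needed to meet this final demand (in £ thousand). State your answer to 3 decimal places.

x_1 = 395.823, x_2 = 305.897, x_3 = 281.572

I − A =
  [   0.60    -0.20    -0.20]
  [  -0.20     0.55    -0.05]
  [  -0.30    -0.10     0.85]
Cofactors of I−A, C_ij = (−1)^(i+j)·(minor ij) (rows/columns in the sector order above):
  C_11 = (0.55)(0.85) − (-0.05)(-0.10) = 0.4625
  C_12 = −[(-0.20)(0.85) − (-0.05)(-0.30)] = 0.1850
  C_13 = (-0.20)(-0.10) − (0.55)(-0.30) = 0.1850
  C_21 = −[(-0.20)(0.85) − (-0.20)(-0.10)] = 0.1900
  C_22 = (0.60)(0.85) − (-0.20)(-0.30) = 0.4500
  C_23 = −[(0.60)(-0.10) − (-0.20)(-0.30)] = 0.1200
  C_31 = (-0.20)(-0.05) − (-0.20)(0.55) = 0.1200
  C_32 = −[(0.60)(-0.05) − (-0.20)(-0.20)] = 0.0700
  C_33 = (0.60)(0.55) − (-0.20)(-0.20) = 0.2900
det(I−A) = Σ_j (I−A)_1j·C_1j = (0.60)(0.4625) + (-0.20)(0.1850) + (-0.20)(0.1850) = 0.2035
adj(I−A) = Cᵀ =
  [ 0.4625   0.1900   0.1200]
  [ 0.1850   0.4500   0.0700]
  [ 0.1850   0.1200   0.2900]
(I − A)⁻¹ = adj(I−A) / det(I−A) ≈
  [   2.2727     0.9337     0.5897]
  [   0.9091     2.2113     0.3440]
  [   0.9091     0.5897     1.4251]
x = (I − A)⁻¹ d = adj(I−A)·d / det(I−A), with det(I−A) = 0.2035:
  x_1 = (0.4625·120 + 0.1900·75 + 0.1200·90) / 0.2035 = 80.55 / 0.2035 ≈ 395.823
  x_2 = (0.1850·120 + 0.4500·75 + 0.0700·90) / 0.2035 = 62.25 / 0.2035 ≈ 305.897
  x_3 = (0.1850·120 + 0.1200·75 + 0.2900·90) / 0.2035 = 57.30 / 0.2035 ≈ 281.572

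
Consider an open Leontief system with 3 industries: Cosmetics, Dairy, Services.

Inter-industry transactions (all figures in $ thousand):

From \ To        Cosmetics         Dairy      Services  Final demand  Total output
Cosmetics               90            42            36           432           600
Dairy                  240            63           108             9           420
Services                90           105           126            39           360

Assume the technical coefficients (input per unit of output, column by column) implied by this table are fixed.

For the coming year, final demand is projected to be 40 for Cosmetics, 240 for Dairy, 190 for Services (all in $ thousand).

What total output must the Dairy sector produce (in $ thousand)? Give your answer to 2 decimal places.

Technical coefficients a_ij = z_ij / X_j:
  a_CC = 90/600 = 0.15, a_DC = 240/600 = 0.40, a_SC = 90/600 = 0.15
  a_CD = 42/420 = 0.10, a_DD = 63/420 = 0.15, a_SD = 105/420 = 0.25
  a_CS = 36/360 = 0.10, a_DS = 108/360 = 0.30, a_SS = 126/360 = 0.35
I − A =
  [   0.85    -0.10    -0.10]
  [  -0.40     0.85    -0.30]
  [  -0.15    -0.25     0.65]
Cofactors of I−A, C_ij = (−1)^(i+j)·(minor ij) (rows/columns in the sector order above):
  C_11 = (0.85)(0.65) − (-0.30)(-0.25) = 0.4775
  C_12 = −[(-0.40)(0.65) − (-0.30)(-0.15)] = 0.3050
  C_13 = (-0.40)(-0.25) − (0.85)(-0.15) = 0.2275
  C_21 = −[(-0.10)(0.65) − (-0.10)(-0.25)] = 0.0900
  C_22 = (0.85)(0.65) − (-0.10)(-0.15) = 0.5375
  C_23 = −[(0.85)(-0.25) − (-0.10)(-0.15)] = 0.2275
  C_31 = (-0.10)(-0.30) − (-0.10)(0.85) = 0.1150
  C_32 = −[(0.85)(-0.30) − (-0.10)(-0.40)] = 0.2950
  C_33 = (0.85)(0.85) − (-0.10)(-0.40) = 0.6825
det(I−A) = Σ_j (I−A)_1j·C_1j = (0.85)(0.4775) + (-0.10)(0.3050) + (-0.10)(0.2275) = 0.352625
adj(I−A) = Cᵀ =
  [ 0.4775   0.0900   0.1150]
  [ 0.3050   0.5375   0.2950]
  [ 0.2275   0.2275   0.6825]
(I − A)⁻¹ = adj(I−A) / det(I−A) ≈
  [   1.3541     0.2552     0.3261]
  [   0.8649     1.5243     0.8366]
  [   0.6452     0.6452     1.9355]
x = (I − A)⁻¹ d = adj(I−A)·d / det(I−A), with det(I−A) = 0.352625:
  x_C = (0.4775·40 + 0.0900·240 + 0.1150·190) / 0.352625 = 62.55 / 0.352625 ≈ 177.38
  x_D = (0.3050·40 + 0.5375·240 + 0.2950·190) / 0.352625 = 197.25 / 0.352625 ≈ 559.38
  x_S = (0.2275·40 + 0.2275·240 + 0.6825·190) / 0.352625 = 193.375 / 0.352625 ≈ 548.39

x_D = 559.38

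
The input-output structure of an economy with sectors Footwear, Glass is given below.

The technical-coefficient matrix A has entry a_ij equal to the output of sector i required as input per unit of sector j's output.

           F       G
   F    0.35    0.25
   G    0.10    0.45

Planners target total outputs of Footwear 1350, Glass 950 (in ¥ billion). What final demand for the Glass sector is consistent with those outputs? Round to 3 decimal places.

d_G = 387.500

I − A =
  [   0.65    -0.25]
  [  -0.10     0.55]
d = (I − A) x:
  d_F = (+0.65)·1350 + (-0.25)·950 = 640.000
  d_G = (-0.10)·1350 + (+0.55)·950 = 387.500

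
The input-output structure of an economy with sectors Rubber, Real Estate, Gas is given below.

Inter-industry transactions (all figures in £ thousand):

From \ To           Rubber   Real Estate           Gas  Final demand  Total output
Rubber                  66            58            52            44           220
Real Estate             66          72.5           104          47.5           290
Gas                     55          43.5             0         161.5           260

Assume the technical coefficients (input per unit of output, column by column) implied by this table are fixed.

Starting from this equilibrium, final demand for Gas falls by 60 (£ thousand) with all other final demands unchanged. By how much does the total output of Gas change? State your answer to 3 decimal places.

Δx_3 = -78.261

Technical coefficients a_ij = z_ij / X_j:
  a_11 = 66/220 = 0.30, a_21 = 66/220 = 0.30, a_31 = 55/220 = 0.25
  a_12 = 58/290 = 0.20, a_22 = 72.5/290 = 0.25, a_32 = 43.5/290 = 0.15
  a_13 = 52/260 = 0.20, a_23 = 104/260 = 0.40, a_33 = 0/260 = 0.00
I − A =
  [   0.70    -0.20    -0.20]
  [  -0.30     0.75    -0.40]
  [  -0.25    -0.15     1.00]
Cofactors of I−A, C_ij = (−1)^(i+j)·(minor ij) (rows/columns in the sector order above):
  C_11 = (0.75)(1.00) − (-0.40)(-0.15) = 0.6900
  C_12 = −[(-0.30)(1.00) − (-0.40)(-0.25)] = 0.4000
  C_13 = (-0.30)(-0.15) − (0.75)(-0.25) = 0.2325
  C_21 = −[(-0.20)(1.00) − (-0.20)(-0.15)] = 0.2300
  C_22 = (0.70)(1.00) − (-0.20)(-0.25) = 0.6500
  C_23 = −[(0.70)(-0.15) − (-0.20)(-0.25)] = 0.1550
  C_31 = (-0.20)(-0.40) − (-0.20)(0.75) = 0.2300
  C_32 = −[(0.70)(-0.40) − (-0.20)(-0.30)] = 0.3400
  C_33 = (0.70)(0.75) − (-0.20)(-0.30) = 0.4650
det(I−A) = Σ_j (I−A)_1j·C_1j = (0.70)(0.6900) + (-0.20)(0.4000) + (-0.20)(0.2325) = 0.3565
adj(I−A) = Cᵀ =
  [ 0.6900   0.2300   0.2300]
  [ 0.4000   0.6500   0.3400]
  [ 0.2325   0.1550   0.4650]
(I − A)⁻¹ = adj(I−A) / det(I−A) ≈
  [   1.9355     0.6452     0.6452]
  [   1.1220     1.8233     0.9537]
  [   0.6522     0.4348     1.3043]
Δx = (I − A)⁻¹ Δd with Δd having -60 in the Gas component and 0 elsewhere.
So Δx_3 = L_33 · (-60), where L_33 = adj(I−A)_33 / det(I−A) = 0.4650 / 0.3565.
Δx_3 = 0.4650 × (-60) / 0.3565 = -27.90 / 0.3565 ≈ -78.261.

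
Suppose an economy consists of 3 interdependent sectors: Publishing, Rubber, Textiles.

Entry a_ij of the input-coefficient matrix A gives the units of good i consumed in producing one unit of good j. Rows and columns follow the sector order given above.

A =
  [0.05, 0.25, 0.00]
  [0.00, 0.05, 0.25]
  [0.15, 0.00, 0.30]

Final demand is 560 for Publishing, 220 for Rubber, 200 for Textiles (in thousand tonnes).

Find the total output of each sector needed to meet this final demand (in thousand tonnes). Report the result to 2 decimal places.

x_P = 680.30, x_R = 345.13, x_T = 431.49

I − A =
  [   0.95    -0.25     0.00]
  [   0.00     0.95    -0.25]
  [  -0.15     0.00     0.70]
Cofactors of I−A, C_ij = (−1)^(i+j)·(minor ij) (rows/columns in the sector order above):
  C_11 = (0.95)(0.70) − (-0.25)(0.00) = 0.6650
  C_12 = −[(0.00)(0.70) − (-0.25)(-0.15)] = 0.0375
  C_13 = (0.00)(0.00) − (0.95)(-0.15) = 0.1425
  C_21 = −[(-0.25)(0.70) − (0.00)(0.00)] = 0.1750
  C_22 = (0.95)(0.70) − (0.00)(-0.15) = 0.6650
  C_23 = −[(0.95)(0.00) − (-0.25)(-0.15)] = 0.0375
  C_31 = (-0.25)(-0.25) − (0.00)(0.95) = 0.0625
  C_32 = −[(0.95)(-0.25) − (0.00)(0.00)] = 0.2375
  C_33 = (0.95)(0.95) − (-0.25)(0.00) = 0.9025
det(I−A) = Σ_j (I−A)_1j·C_1j = (0.95)(0.6650) + (-0.25)(0.0375) + (0.00)(0.1425) = 0.622375
adj(I−A) = Cᵀ =
  [ 0.6650   0.1750   0.0625]
  [ 0.0375   0.6650   0.2375]
  [ 0.1425   0.0375   0.9025]
(I − A)⁻¹ = adj(I−A) / det(I−A) ≈
  [   1.0685     0.2812     0.1004]
  [   0.0603     1.0685     0.3816]
  [   0.2290     0.0603     1.4501]
x = (I − A)⁻¹ d = adj(I−A)·d / det(I−A), with det(I−A) = 0.622375:
  x_P = (0.6650·560 + 0.1750·220 + 0.0625·200) / 0.622375 = 423.40 / 0.622375 ≈ 680.30
  x_R = (0.0375·560 + 0.6650·220 + 0.2375·200) / 0.622375 = 214.80 / 0.622375 ≈ 345.13
  x_T = (0.1425·560 + 0.0375·220 + 0.9025·200) / 0.622375 = 268.55 / 0.622375 ≈ 431.49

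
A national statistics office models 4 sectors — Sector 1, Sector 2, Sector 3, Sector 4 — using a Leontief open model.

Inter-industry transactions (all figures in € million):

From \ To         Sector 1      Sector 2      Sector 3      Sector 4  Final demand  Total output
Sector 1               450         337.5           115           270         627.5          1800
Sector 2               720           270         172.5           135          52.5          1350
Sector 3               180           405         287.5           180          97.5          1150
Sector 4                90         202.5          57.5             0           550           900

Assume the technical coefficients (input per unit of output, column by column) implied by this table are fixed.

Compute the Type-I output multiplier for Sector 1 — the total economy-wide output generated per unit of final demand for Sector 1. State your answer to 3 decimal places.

m_1 = 4.324

Technical coefficients a_ij = z_ij / X_j:
  a_11 = 450/1800 = 0.25, a_21 = 720/1800 = 0.40, a_31 = 180/1800 = 0.10, a_41 = 90/1800 = 0.05
  a_12 = 337.5/1350 = 0.25, a_22 = 270/1350 = 0.20, a_32 = 405/1350 = 0.30, a_42 = 202.5/1350 = 0.15
  a_13 = 115/1150 = 0.10, a_23 = 172.5/1150 = 0.15, a_33 = 287.5/1150 = 0.25, a_43 = 57.5/1150 = 0.05
  a_14 = 270/900 = 0.30, a_24 = 135/900 = 0.15, a_34 = 180/900 = 0.20, a_44 = 0/900 = 0.00
I − A =
  [   0.75    -0.25    -0.10    -0.30]
  [  -0.40     0.80    -0.15    -0.15]
  [  -0.10    -0.30     0.75    -0.20]
  [  -0.05    -0.15    -0.05     1.00]
Compute the cofactors C_ij = (−1)^(i+j)·(3×3 minor ij) of I−A; the adjugate is their transpose:
adj(I−A) = Cᵀ =
  [ 0.523375   0.256250   0.135875   0.222625]
  [ 0.318875   0.531250   0.162625   0.207875]
  [ 0.220000   0.275000   0.451250   0.197500]
  [ 0.085000   0.106250   0.053750   0.317500]
det(I−A) = Σ_j (I−A)_1j·C_1j = (0.75)(0.523375) + (-0.25)(0.318875) + (-0.10)(0.220000) + (-0.30)(0.085000) = 0.2653125
(I − A)⁻¹ = adj(I−A) / det(I−A) ≈
  [   1.9727     0.9658     0.5121     0.8391]
  [   1.2019     2.0024     0.6130     0.7835]
  [   0.8292     1.0365     1.7008     0.7444]
  [   0.3204     0.4005     0.2026     1.1967]
The output multiplier for sector j is the column-j sum of the Leontief inverse (I − A)⁻¹ = adj(I−A) / det(I−A).
Column 1 of adj(I−A): (0.523375, 0.318875, 0.220000, 0.085000); det(I−A) = 0.2653125.
m_1 = (0.523375 + 0.318875 + 0.220000 + 0.085000) / 0.2653125 = 1.14725 / 0.2653125 ≈ 4.324.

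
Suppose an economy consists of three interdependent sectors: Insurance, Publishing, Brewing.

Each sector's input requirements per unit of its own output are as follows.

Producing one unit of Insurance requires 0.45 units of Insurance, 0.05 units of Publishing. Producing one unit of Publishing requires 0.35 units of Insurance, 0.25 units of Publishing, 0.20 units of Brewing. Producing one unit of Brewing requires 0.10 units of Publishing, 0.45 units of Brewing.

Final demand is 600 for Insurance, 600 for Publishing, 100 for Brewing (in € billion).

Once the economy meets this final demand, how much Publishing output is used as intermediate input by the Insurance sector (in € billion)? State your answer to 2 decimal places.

I − A =
  [   0.55    -0.35     0.00]
  [  -0.05     0.75    -0.10]
  [   0.00    -0.20     0.55]
Cofactors of I−A, C_ij = (−1)^(i+j)·(minor ij) (rows/columns in the sector order above):
  C_11 = (0.75)(0.55) − (-0.10)(-0.20) = 0.3925
  C_12 = −[(-0.05)(0.55) − (-0.10)(0.00)] = 0.0275
  C_13 = (-0.05)(-0.20) − (0.75)(0.00) = 0.0100
  C_21 = −[(-0.35)(0.55) − (0.00)(-0.20)] = 0.1925
  C_22 = (0.55)(0.55) − (0.00)(0.00) = 0.3025
  C_23 = −[(0.55)(-0.20) − (-0.35)(0.00)] = 0.1100
  C_31 = (-0.35)(-0.10) − (0.00)(0.75) = 0.0350
  C_32 = −[(0.55)(-0.10) − (0.00)(-0.05)] = 0.0550
  C_33 = (0.55)(0.75) − (-0.35)(-0.05) = 0.3950
det(I−A) = Σ_j (I−A)_1j·C_1j = (0.55)(0.3925) + (-0.35)(0.0275) + (0.00)(0.0100) = 0.20625
adj(I−A) = Cᵀ =
  [ 0.3925   0.1925   0.0350]
  [ 0.0275   0.3025   0.0550]
  [ 0.0100   0.1100   0.3950]
(I − A)⁻¹ = adj(I−A) / det(I−A) ≈
  [   1.9030     0.9333     0.1697]
  [   0.1333     1.4667     0.2667]
  [   0.0485     0.5333     1.9152]
First solve x = (I − A)⁻¹ d = adj(I−A)·d / det(I−A); in particular x_1 = (0.3925·600 + 0.1925·600 + 0.0350·100) / 0.20625 = 354.50 / 0.20625 ≈ 1718.7879.
Intermediate flow from 2 to 1: z_21 = a_21 · x_1 = 0.05 × 354.50 / 0.20625 = 17.725 / 0.20625 ≈ 85.94.

z_21 = 85.94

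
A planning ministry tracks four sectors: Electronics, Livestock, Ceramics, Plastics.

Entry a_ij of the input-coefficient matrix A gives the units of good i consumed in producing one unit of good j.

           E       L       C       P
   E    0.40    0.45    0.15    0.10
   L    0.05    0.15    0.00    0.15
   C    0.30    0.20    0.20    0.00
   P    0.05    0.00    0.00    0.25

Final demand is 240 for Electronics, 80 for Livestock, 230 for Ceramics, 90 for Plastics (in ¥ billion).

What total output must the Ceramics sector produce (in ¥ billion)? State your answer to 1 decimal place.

I − A =
  [   0.60    -0.45    -0.15    -0.10]
  [  -0.05     0.85     0.00    -0.15]
  [  -0.30    -0.20     0.80     0.00]
  [  -0.05     0.00     0.00     0.75]
Compute the cofactors C_ij = (−1)^(i+j)·(3×3 minor ij) of I−A; the adjugate is their transpose:
adj(I−A) = Cᵀ =
  [ 0.510000   0.292500   0.095625   0.126500]
  [ 0.036000   0.322250   0.006750   0.069250]
  [ 0.200250   0.190250   0.358000   0.064750]
  [ 0.034000   0.019500   0.006375   0.350250]
det(I−A) = Σ_j (I−A)_1j·C_1j = (0.60)(0.510000) + (-0.45)(0.036000) + (-0.15)(0.200250) + (-0.10)(0.034000) = 0.2563625
(I − A)⁻¹ = adj(I−A) / det(I−A) ≈
  [   1.9894     1.1410     0.3730     0.4934]
  [   0.1404     1.2570     0.0263     0.2701]
  [   0.7811     0.7421     1.3965     0.2526]
  [   0.1326     0.0761     0.0249     1.3662]
x = (I − A)⁻¹ d = adj(I−A)·d / det(I−A), with det(I−A) = 0.2563625:
  x_E = (0.510000·240 + 0.292500·80 + 0.095625·230 + 0.126500·90) / 0.2563625 = 179.17875 / 0.2563625 ≈ 698.9
  x_L = (0.036000·240 + 0.322250·80 + 0.006750·230 + 0.069250·90) / 0.2563625 = 42.205 / 0.2563625 ≈ 164.6
  x_C = (0.200250·240 + 0.190250·80 + 0.358000·230 + 0.064750·90) / 0.2563625 = 151.4475 / 0.2563625 ≈ 590.8
  x_P = (0.034000·240 + 0.019500·80 + 0.006375·230 + 0.350250·90) / 0.2563625 = 42.70875 / 0.2563625 ≈ 166.6

x_C = 590.8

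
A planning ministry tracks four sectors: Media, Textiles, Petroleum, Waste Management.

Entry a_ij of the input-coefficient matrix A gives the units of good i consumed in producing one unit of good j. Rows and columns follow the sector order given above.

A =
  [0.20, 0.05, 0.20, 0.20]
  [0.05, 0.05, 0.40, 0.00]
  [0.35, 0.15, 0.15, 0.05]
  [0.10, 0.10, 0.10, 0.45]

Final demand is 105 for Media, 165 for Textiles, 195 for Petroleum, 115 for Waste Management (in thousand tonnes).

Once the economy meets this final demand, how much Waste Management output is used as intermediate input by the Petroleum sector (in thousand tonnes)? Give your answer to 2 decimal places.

z_43 = 48.52

I − A =
  [   0.80    -0.05    -0.20    -0.20]
  [  -0.05     0.95    -0.40     0.00]
  [  -0.35    -0.15     0.85    -0.05]
  [  -0.10    -0.10    -0.10     0.55]
Compute the cofactors C_ij = (−1)^(i+j)·(3×3 minor ij) of I−A; the adjugate is their transpose:
adj(I−A) = Cᵀ =
  [ 0.404375   0.060625   0.142500   0.160000]
  [ 0.102125   0.306500   0.174500   0.053000]
  [ 0.192000   0.083875   0.396625   0.105875]
  [ 0.127000   0.082000   0.129750   0.520875]
det(I−A) = Σ_j (I−A)_1j·C_1j = (0.80)(0.404375) + (-0.05)(0.102125) + (-0.20)(0.192000) + (-0.20)(0.127000) = 0.25459375
(I − A)⁻¹ = adj(I−A) / det(I−A) ≈
  [   1.5883     0.2381     0.5597     0.6285]
  [   0.4011     1.2039     0.6854     0.2082]
  [   0.7541     0.3294     1.5579     0.4159]
  [   0.4988     0.3221     0.5096     2.0459]
First solve x = (I − A)⁻¹ d = adj(I−A)·d / det(I−A); in particular x_3 = (0.192000·105 + 0.083875·165 + 0.396625·195 + 0.105875·115) / 0.25459375 = 123.516875 / 0.25459375 ≈ 485.1528.
Intermediate flow from 4 to 3: z_43 = a_43 · x_3 = 0.10 × 123.516875 / 0.25459375 = 12.3516875 / 0.25459375 ≈ 48.52.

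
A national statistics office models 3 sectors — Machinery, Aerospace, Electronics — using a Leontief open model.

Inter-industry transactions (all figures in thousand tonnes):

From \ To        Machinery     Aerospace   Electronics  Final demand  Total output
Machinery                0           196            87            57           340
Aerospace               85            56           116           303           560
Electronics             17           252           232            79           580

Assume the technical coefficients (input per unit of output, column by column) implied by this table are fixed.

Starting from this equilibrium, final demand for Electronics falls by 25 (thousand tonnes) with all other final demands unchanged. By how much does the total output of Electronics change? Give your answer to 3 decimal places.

Technical coefficients a_ij = z_ij / X_j:
  a_11 = 0/340 = 0.00, a_21 = 85/340 = 0.25, a_31 = 17/340 = 0.05
  a_12 = 196/560 = 0.35, a_22 = 56/560 = 0.10, a_32 = 252/560 = 0.45
  a_13 = 87/580 = 0.15, a_23 = 116/580 = 0.20, a_33 = 232/580 = 0.40
I − A =
  [   1.00    -0.35    -0.15]
  [  -0.25     0.90    -0.20]
  [  -0.05    -0.45     0.60]
Cofactors of I−A, C_ij = (−1)^(i+j)·(minor ij) (rows/columns in the sector order above):
  C_11 = (0.90)(0.60) − (-0.20)(-0.45) = 0.4500
  C_12 = −[(-0.25)(0.60) − (-0.20)(-0.05)] = 0.1600
  C_13 = (-0.25)(-0.45) − (0.90)(-0.05) = 0.1575
  C_21 = −[(-0.35)(0.60) − (-0.15)(-0.45)] = 0.2775
  C_22 = (1.00)(0.60) − (-0.15)(-0.05) = 0.5925
  C_23 = −[(1.00)(-0.45) − (-0.35)(-0.05)] = 0.4675
  C_31 = (-0.35)(-0.20) − (-0.15)(0.90) = 0.2050
  C_32 = −[(1.00)(-0.20) − (-0.15)(-0.25)] = 0.2375
  C_33 = (1.00)(0.90) − (-0.35)(-0.25) = 0.8125
det(I−A) = Σ_j (I−A)_1j·C_1j = (1.00)(0.4500) + (-0.35)(0.1600) + (-0.15)(0.1575) = 0.370375
adj(I−A) = Cᵀ =
  [ 0.4500   0.2775   0.2050]
  [ 0.1600   0.5925   0.2375]
  [ 0.1575   0.4675   0.8125]
(I − A)⁻¹ = adj(I−A) / det(I−A) ≈
  [   1.2150     0.7492     0.5535]
  [   0.4320     1.5997     0.6412]
  [   0.4252     1.2622     2.1937]
Δx = (I − A)⁻¹ Δd with Δd having -25 in the Electronics component and 0 elsewhere.
So Δx_3 = L_33 · (-25), where L_33 = adj(I−A)_33 / det(I−A) = 0.8125 / 0.370375.
Δx_3 = 0.8125 × (-25) / 0.370375 = -20.3125 / 0.370375 ≈ -54.843.

Δx_3 = -54.843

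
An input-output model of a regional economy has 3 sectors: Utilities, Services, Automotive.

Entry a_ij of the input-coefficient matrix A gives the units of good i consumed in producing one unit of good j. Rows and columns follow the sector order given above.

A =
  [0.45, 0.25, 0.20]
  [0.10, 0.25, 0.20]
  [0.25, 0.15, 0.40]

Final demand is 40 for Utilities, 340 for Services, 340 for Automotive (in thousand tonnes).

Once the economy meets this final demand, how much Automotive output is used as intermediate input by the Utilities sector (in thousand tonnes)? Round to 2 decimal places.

I − A =
  [   0.55    -0.25    -0.20]
  [  -0.10     0.75    -0.20]
  [  -0.25    -0.15     0.60]
Cofactors of I−A, C_ij = (−1)^(i+j)·(minor ij) (rows/columns in the sector order above):
  C_11 = (0.75)(0.60) − (-0.20)(-0.15) = 0.4200
  C_12 = −[(-0.10)(0.60) − (-0.20)(-0.25)] = 0.1100
  C_13 = (-0.10)(-0.15) − (0.75)(-0.25) = 0.2025
  C_21 = −[(-0.25)(0.60) − (-0.20)(-0.15)] = 0.1800
  C_22 = (0.55)(0.60) − (-0.20)(-0.25) = 0.2800
  C_23 = −[(0.55)(-0.15) − (-0.25)(-0.25)] = 0.1450
  C_31 = (-0.25)(-0.20) − (-0.20)(0.75) = 0.2000
  C_32 = −[(0.55)(-0.20) − (-0.20)(-0.10)] = 0.1300
  C_33 = (0.55)(0.75) − (-0.25)(-0.10) = 0.3875
det(I−A) = Σ_j (I−A)_1j·C_1j = (0.55)(0.4200) + (-0.25)(0.1100) + (-0.20)(0.2025) = 0.1630
adj(I−A) = Cᵀ =
  [ 0.4200   0.1800   0.2000]
  [ 0.1100   0.2800   0.1300]
  [ 0.2025   0.1450   0.3875]
(I − A)⁻¹ = adj(I−A) / det(I−A) ≈
  [   2.5767     1.1043     1.2270]
  [   0.6748     1.7178     0.7975]
  [   1.2423     0.8896     2.3773]
First solve x = (I − A)⁻¹ d = adj(I−A)·d / det(I−A); in particular x_U = (0.4200·40 + 0.1800·340 + 0.2000·340) / 0.1630 = 146.00 / 0.1630 ≈ 895.7055.
Intermediate flow from A to U: z_AU = a_AU · x_U = 0.25 × 146.00 / 0.1630 = 36.50 / 0.1630 ≈ 223.93.

z_AU = 223.93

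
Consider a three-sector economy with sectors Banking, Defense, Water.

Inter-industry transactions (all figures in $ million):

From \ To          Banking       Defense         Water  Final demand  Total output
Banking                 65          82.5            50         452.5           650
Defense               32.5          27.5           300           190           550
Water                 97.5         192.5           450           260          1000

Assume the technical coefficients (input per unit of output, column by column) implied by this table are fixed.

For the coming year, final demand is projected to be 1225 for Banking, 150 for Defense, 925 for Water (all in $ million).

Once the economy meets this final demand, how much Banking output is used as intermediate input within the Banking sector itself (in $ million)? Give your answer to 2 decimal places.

Technical coefficients a_ij = z_ij / X_j:
  a_BB = 65/650 = 0.10, a_DB = 32.5/650 = 0.05, a_WB = 97.5/650 = 0.15
  a_BD = 82.5/550 = 0.15, a_DD = 27.5/550 = 0.05, a_WD = 192.5/550 = 0.35
  a_BW = 50/1000 = 0.05, a_DW = 300/1000 = 0.30, a_WW = 450/1000 = 0.45
I − A =
  [   0.90    -0.15    -0.05]
  [  -0.05     0.95    -0.30]
  [  -0.15    -0.35     0.55]
Cofactors of I−A, C_ij = (−1)^(i+j)·(minor ij) (rows/columns in the sector order above):
  C_11 = (0.95)(0.55) − (-0.30)(-0.35) = 0.4175
  C_12 = −[(-0.05)(0.55) − (-0.30)(-0.15)] = 0.0725
  C_13 = (-0.05)(-0.35) − (0.95)(-0.15) = 0.1600
  C_21 = −[(-0.15)(0.55) − (-0.05)(-0.35)] = 0.1000
  C_22 = (0.90)(0.55) − (-0.05)(-0.15) = 0.4875
  C_23 = −[(0.90)(-0.35) − (-0.15)(-0.15)] = 0.3375
  C_31 = (-0.15)(-0.30) − (-0.05)(0.95) = 0.0925
  C_32 = −[(0.90)(-0.30) − (-0.05)(-0.05)] = 0.2725
  C_33 = (0.90)(0.95) − (-0.15)(-0.05) = 0.8475
det(I−A) = Σ_j (I−A)_1j·C_1j = (0.90)(0.4175) + (-0.15)(0.0725) + (-0.05)(0.1600) = 0.356875
adj(I−A) = Cᵀ =
  [ 0.4175   0.1000   0.0925]
  [ 0.0725   0.4875   0.2725]
  [ 0.1600   0.3375   0.8475]
(I − A)⁻¹ = adj(I−A) / det(I−A) ≈
  [   1.1699     0.2802     0.2592]
  [   0.2032     1.3660     0.7636]
  [   0.4483     0.9457     2.3748]
First solve x = (I − A)⁻¹ d = adj(I−A)·d / det(I−A); in particular x_B = (0.4175·1225 + 0.1000·150 + 0.0925·925) / 0.356875 = 612.00 / 0.356875 ≈ 1714.8862.
Intermediate flow from B to B: z_BB = a_BB · x_B = 0.10 × 612.00 / 0.356875 = 61.20 / 0.356875 ≈ 171.49.

z_BB = 171.49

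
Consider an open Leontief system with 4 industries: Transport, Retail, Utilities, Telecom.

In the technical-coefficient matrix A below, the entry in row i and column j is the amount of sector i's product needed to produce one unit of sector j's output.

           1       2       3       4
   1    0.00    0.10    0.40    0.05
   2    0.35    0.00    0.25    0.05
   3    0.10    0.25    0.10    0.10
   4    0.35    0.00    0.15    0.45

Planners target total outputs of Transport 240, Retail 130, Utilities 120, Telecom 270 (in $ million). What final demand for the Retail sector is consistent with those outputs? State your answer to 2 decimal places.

d_2 = 2.50

I − A =
  [   1.00    -0.10    -0.40    -0.05]
  [  -0.35     1.00    -0.25    -0.05]
  [  -0.10    -0.25     0.90    -0.10]
  [  -0.35     0.00    -0.15     0.55]
d = (I − A) x:
  d_1 = (+1.00)·240 + (-0.10)·130 + (-0.40)·120 + (-0.05)·270 = 165.50
  d_2 = (-0.35)·240 + (+1.00)·130 + (-0.25)·120 + (-0.05)·270 = 2.50
  d_3 = (-0.10)·240 + (-0.25)·130 + (+0.90)·120 + (-0.10)·270 = 24.50
  d_4 = (-0.35)·240 + (+0.00)·130 + (-0.15)·120 + (+0.55)·270 = 46.50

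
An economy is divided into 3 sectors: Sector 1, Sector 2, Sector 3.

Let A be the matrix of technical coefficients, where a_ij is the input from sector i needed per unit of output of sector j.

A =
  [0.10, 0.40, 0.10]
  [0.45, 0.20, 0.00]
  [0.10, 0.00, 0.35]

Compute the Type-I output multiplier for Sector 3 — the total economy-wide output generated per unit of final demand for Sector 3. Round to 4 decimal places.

m_3 = 1.9388

I − A =
  [   0.90    -0.40    -0.10]
  [  -0.45     0.80     0.00]
  [  -0.10     0.00     0.65]
Cofactors of I−A, C_ij = (−1)^(i+j)·(minor ij) (rows/columns in the sector order above):
  C_11 = (0.80)(0.65) − (0.00)(0.00) = 0.5200
  C_12 = −[(-0.45)(0.65) − (0.00)(-0.10)] = 0.2925
  C_13 = (-0.45)(0.00) − (0.80)(-0.10) = 0.0800
  C_21 = −[(-0.40)(0.65) − (-0.10)(0.00)] = 0.2600
  C_22 = (0.90)(0.65) − (-0.10)(-0.10) = 0.5750
  C_23 = −[(0.90)(0.00) − (-0.40)(-0.10)] = 0.0400
  C_31 = (-0.40)(0.00) − (-0.10)(0.80) = 0.0800
  C_32 = −[(0.90)(0.00) − (-0.10)(-0.45)] = 0.0450
  C_33 = (0.90)(0.80) − (-0.40)(-0.45) = 0.5400
det(I−A) = Σ_j (I−A)_1j·C_1j = (0.90)(0.5200) + (-0.40)(0.2925) + (-0.10)(0.0800) = 0.3430
adj(I−A) = Cᵀ =
  [ 0.5200   0.2600   0.0800]
  [ 0.2925   0.5750   0.0450]
  [ 0.0800   0.0400   0.5400]
(I − A)⁻¹ = adj(I−A) / det(I−A) ≈
  [   1.51603     0.75802     0.23324]
  [   0.85277     1.67638     0.13120]
  [   0.23324     0.11662     1.57434]
The output multiplier for sector j is the column-j sum of the Leontief inverse (I − A)⁻¹ = adj(I−A) / det(I−A).
Column 3 of adj(I−A): (0.0800, 0.0450, 0.5400); det(I−A) = 0.3430.
m_3 = (0.0800 + 0.0450 + 0.5400) / 0.3430 = 0.665 / 0.3430 ≈ 1.9388.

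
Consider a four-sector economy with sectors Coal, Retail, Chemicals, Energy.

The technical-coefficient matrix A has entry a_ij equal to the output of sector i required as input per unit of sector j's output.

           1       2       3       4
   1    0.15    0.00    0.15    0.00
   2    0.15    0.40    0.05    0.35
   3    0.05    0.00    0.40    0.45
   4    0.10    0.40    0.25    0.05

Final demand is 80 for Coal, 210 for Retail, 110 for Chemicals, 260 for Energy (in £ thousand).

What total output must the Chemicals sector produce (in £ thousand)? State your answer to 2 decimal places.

x_3 = 965.69

I − A =
  [   0.85     0.00    -0.15     0.00]
  [  -0.15     0.60    -0.05    -0.35]
  [  -0.05     0.00     0.60    -0.45]
  [  -0.10    -0.40    -0.25     0.95]
Compute the cofactors C_ij = (−1)^(i+j)·(3×3 minor ij) of I−A; the adjugate is their transpose:
adj(I−A) = Cᵀ =
  [ 0.181500   0.027000   0.064500   0.040500]
  [ 0.098625   0.375000   0.141375   0.205125]
  [ 0.075500   0.153000   0.365500   0.229500]
  [ 0.080500   0.201000   0.162500   0.301500]
det(I−A) = Σ_j (I−A)_1j·C_1j = (0.85)(0.181500) + (0.00)(0.098625) + (-0.15)(0.075500) + (0.00)(0.080500) = 0.14295
(I − A)⁻¹ = adj(I−A) / det(I−A) ≈
  [   1.2697     0.1889     0.4512     0.2833]
  [   0.6899     2.6233     0.9890     1.4349]
  [   0.5282     1.0703     2.5568     1.6055]
  [   0.5631     1.4061     1.1368     2.1091]
x = (I − A)⁻¹ d = adj(I−A)·d / det(I−A), with det(I−A) = 0.14295:
  x_1 = (0.181500·80 + 0.027000·210 + 0.064500·110 + 0.040500·260) / 0.14295 = 37.815 / 0.14295 ≈ 264.53
  x_2 = (0.098625·80 + 0.375000·210 + 0.141375·110 + 0.205125·260) / 0.14295 = 155.52375 / 0.14295 ≈ 1087.96
  x_3 = (0.075500·80 + 0.153000·210 + 0.365500·110 + 0.229500·260) / 0.14295 = 138.045 / 0.14295 ≈ 965.69
  x_4 = (0.080500·80 + 0.201000·210 + 0.162500·110 + 0.301500·260) / 0.14295 = 144.915 / 0.14295 ≈ 1013.75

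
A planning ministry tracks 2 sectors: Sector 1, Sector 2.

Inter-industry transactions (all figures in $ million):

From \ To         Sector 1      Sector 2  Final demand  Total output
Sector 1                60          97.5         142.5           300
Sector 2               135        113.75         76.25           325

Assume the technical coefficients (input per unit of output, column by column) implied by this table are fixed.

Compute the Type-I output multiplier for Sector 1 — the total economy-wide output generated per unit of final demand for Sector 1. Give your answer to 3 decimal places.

Technical coefficients a_ij = z_ij / X_j:
  a_11 = 60/300 = 0.20, a_21 = 135/300 = 0.45
  a_12 = 97.5/325 = 0.30, a_22 = 113.75/325 = 0.35
I − A =
  [   0.80    -0.30]
  [  -0.45     0.65]
det(I−A) = (0.80)(0.65) − (-0.30)(-0.45) = 0.3850
adj(I−A) = [[0.65, 0.30], [0.45, 0.80]]
(I − A)⁻¹ = adj(I−A) / det(I−A) ≈
  [   1.6883     0.7792]
  [   1.1688     2.0779]
The output multiplier for sector j is the column-j sum of the Leontief inverse (I − A)⁻¹ = adj(I−A) / det(I−A).
Column 1 of adj(I−A): (0.65, 0.45); det(I−A) = 0.3850.
m_1 = (0.65 + 0.45) / 0.3850 = 1.10 / 0.3850 ≈ 2.857.

m_1 = 2.857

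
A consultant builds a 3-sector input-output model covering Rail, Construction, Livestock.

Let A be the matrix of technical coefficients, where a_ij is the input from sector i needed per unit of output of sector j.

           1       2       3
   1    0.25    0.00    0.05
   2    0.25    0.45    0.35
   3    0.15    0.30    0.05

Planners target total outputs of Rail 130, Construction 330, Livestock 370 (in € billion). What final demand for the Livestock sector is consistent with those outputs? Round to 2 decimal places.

d_3 = 233.00

I − A =
  [   0.75     0.00    -0.05]
  [  -0.25     0.55    -0.35]
  [  -0.15    -0.30     0.95]
d = (I − A) x:
  d_1 = (+0.75)·130 + (+0.00)·330 + (-0.05)·370 = 79.00
  d_2 = (-0.25)·130 + (+0.55)·330 + (-0.35)·370 = 19.50
  d_3 = (-0.15)·130 + (-0.30)·330 + (+0.95)·370 = 233.00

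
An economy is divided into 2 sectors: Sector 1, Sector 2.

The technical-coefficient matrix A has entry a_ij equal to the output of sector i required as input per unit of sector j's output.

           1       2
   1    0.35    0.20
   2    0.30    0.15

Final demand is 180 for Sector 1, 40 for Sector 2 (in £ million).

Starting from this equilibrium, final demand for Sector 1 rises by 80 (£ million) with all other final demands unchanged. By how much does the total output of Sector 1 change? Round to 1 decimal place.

Δx_1 = 138.1

I − A =
  [   0.65    -0.20]
  [  -0.30     0.85]
det(I−A) = (0.65)(0.85) − (-0.20)(-0.30) = 0.4925
adj(I−A) = [[0.85, 0.20], [0.30, 0.65]]
(I − A)⁻¹ = adj(I−A) / det(I−A) ≈
  [   1.7259     0.4061]
  [   0.6091     1.3198]
Δx = (I − A)⁻¹ Δd with Δd having +80 in the Sector 1 component and 0 elsewhere.
So Δx_1 = L_11 · (+80), where L_11 = adj(I−A)_11 / det(I−A) = 0.85 / 0.4925.
Δx_1 = 0.85 × (+80) / 0.4925 = 68.00 / 0.4925 ≈ 138.1.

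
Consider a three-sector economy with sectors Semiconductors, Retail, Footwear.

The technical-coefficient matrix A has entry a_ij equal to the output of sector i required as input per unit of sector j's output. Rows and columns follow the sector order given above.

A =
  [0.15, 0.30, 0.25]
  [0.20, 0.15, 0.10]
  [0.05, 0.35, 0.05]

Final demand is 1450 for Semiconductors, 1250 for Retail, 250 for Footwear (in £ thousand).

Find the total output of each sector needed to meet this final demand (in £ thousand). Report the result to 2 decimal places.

x_1 = 2888.38, x_2 = 2298.68, x_3 = 1262.06

I − A =
  [   0.85    -0.30    -0.25]
  [  -0.20     0.85    -0.10]
  [  -0.05    -0.35     0.95]
Cofactors of I−A, C_ij = (−1)^(i+j)·(minor ij) (rows/columns in the sector order above):
  C_11 = (0.85)(0.95) − (-0.10)(-0.35) = 0.7725
  C_12 = −[(-0.20)(0.95) − (-0.10)(-0.05)] = 0.1950
  C_13 = (-0.20)(-0.35) − (0.85)(-0.05) = 0.1125
  C_21 = −[(-0.30)(0.95) − (-0.25)(-0.35)] = 0.3725
  C_22 = (0.85)(0.95) − (-0.25)(-0.05) = 0.7950
  C_23 = −[(0.85)(-0.35) − (-0.30)(-0.05)] = 0.3125
  C_31 = (-0.30)(-0.10) − (-0.25)(0.85) = 0.2425
  C_32 = −[(0.85)(-0.10) − (-0.25)(-0.20)] = 0.1350
  C_33 = (0.85)(0.85) − (-0.30)(-0.20) = 0.6625
det(I−A) = Σ_j (I−A)_1j·C_1j = (0.85)(0.7725) + (-0.30)(0.1950) + (-0.25)(0.1125) = 0.5700
adj(I−A) = Cᵀ =
  [ 0.7725   0.3725   0.2425]
  [ 0.1950   0.7950   0.1350]
  [ 0.1125   0.3125   0.6625]
(I − A)⁻¹ = adj(I−A) / det(I−A) ≈
  [   1.3553     0.6535     0.4254]
  [   0.3421     1.3947     0.2368]
  [   0.1974     0.5482     1.1623]
x = (I − A)⁻¹ d = adj(I−A)·d / det(I−A), with det(I−A) = 0.5700:
  x_1 = (0.7725·1450 + 0.3725·1250 + 0.2425·250) / 0.5700 = 1646.375 / 0.5700 ≈ 2888.38
  x_2 = (0.1950·1450 + 0.7950·1250 + 0.1350·250) / 0.5700 = 1310.25 / 0.5700 ≈ 2298.68
  x_3 = (0.1125·1450 + 0.3125·1250 + 0.6625·250) / 0.5700 = 719.375 / 0.5700 ≈ 1262.06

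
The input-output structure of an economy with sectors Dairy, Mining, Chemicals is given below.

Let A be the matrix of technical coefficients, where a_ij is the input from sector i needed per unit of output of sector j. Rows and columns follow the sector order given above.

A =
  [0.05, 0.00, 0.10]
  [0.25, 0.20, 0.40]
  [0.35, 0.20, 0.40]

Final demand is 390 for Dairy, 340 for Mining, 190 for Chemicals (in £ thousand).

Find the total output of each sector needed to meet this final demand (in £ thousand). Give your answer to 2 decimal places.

x_1 = 512.97, x_2 = 1071.90, x_3 = 973.20

I − A =
  [   0.95     0.00    -0.10]
  [  -0.25     0.80    -0.40]
  [  -0.35    -0.20     0.60]
Cofactors of I−A, C_ij = (−1)^(i+j)·(minor ij) (rows/columns in the sector order above):
  C_11 = (0.80)(0.60) − (-0.40)(-0.20) = 0.4000
  C_12 = −[(-0.25)(0.60) − (-0.40)(-0.35)] = 0.2900
  C_13 = (-0.25)(-0.20) − (0.80)(-0.35) = 0.3300
  C_21 = −[(0.00)(0.60) − (-0.10)(-0.20)] = 0.0200
  C_22 = (0.95)(0.60) − (-0.10)(-0.35) = 0.5350
  C_23 = −[(0.95)(-0.20) − (0.00)(-0.35)] = 0.1900
  C_31 = (0.00)(-0.40) − (-0.10)(0.80) = 0.0800
  C_32 = −[(0.95)(-0.40) − (-0.10)(-0.25)] = 0.4050
  C_33 = (0.95)(0.80) − (0.00)(-0.25) = 0.7600
det(I−A) = Σ_j (I−A)_1j·C_1j = (0.95)(0.4000) + (0.00)(0.2900) + (-0.10)(0.3300) = 0.3470
adj(I−A) = Cᵀ =
  [ 0.4000   0.0200   0.0800]
  [ 0.2900   0.5350   0.4050]
  [ 0.3300   0.1900   0.7600]
(I − A)⁻¹ = adj(I−A) / det(I−A) ≈
  [   1.1527     0.0576     0.2305]
  [   0.8357     1.5418     1.1671]
  [   0.9510     0.5476     2.1902]
x = (I − A)⁻¹ d = adj(I−A)·d / det(I−A), with det(I−A) = 0.3470:
  x_1 = (0.4000·390 + 0.0200·340 + 0.0800·190) / 0.3470 = 178.00 / 0.3470 ≈ 512.97
  x_2 = (0.2900·390 + 0.5350·340 + 0.4050·190) / 0.3470 = 371.95 / 0.3470 ≈ 1071.90
  x_3 = (0.3300·390 + 0.1900·340 + 0.7600·190) / 0.3470 = 337.70 / 0.3470 ≈ 973.20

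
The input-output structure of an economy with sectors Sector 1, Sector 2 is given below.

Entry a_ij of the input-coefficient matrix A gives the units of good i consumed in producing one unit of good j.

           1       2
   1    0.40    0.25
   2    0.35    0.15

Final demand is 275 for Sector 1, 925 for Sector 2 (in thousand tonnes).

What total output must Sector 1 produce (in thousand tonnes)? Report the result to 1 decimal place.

x_1 = 1100.6

I − A =
  [   0.60    -0.25]
  [  -0.35     0.85]
det(I−A) = (0.60)(0.85) − (-0.25)(-0.35) = 0.4225
adj(I−A) = [[0.85, 0.25], [0.35, 0.60]]
(I − A)⁻¹ = adj(I−A) / det(I−A) ≈
  [   2.0118     0.5917]
  [   0.8284     1.4201]
x = (I − A)⁻¹ d = adj(I−A)·d / det(I−A), with det(I−A) = 0.4225:
  x_1 = (0.85·275 + 0.25·925) / 0.4225 = 465.00 / 0.4225 ≈ 1100.6
  x_2 = (0.35·275 + 0.60·925) / 0.4225 = 651.25 / 0.4225 ≈ 1541.4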